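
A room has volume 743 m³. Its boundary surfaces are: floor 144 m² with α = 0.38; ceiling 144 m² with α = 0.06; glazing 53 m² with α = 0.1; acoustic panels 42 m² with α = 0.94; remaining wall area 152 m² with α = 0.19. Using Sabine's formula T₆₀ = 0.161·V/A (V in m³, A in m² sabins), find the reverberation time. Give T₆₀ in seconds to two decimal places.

0.87 s

Summing Sᵢαᵢ: 144·0.38 + 144·0.06 + 53·0.1 + 42·0.94 + 152·0.19 = 137.02 m².
T₆₀ = 0.161 × 743 / 137.02 = 0.873 s.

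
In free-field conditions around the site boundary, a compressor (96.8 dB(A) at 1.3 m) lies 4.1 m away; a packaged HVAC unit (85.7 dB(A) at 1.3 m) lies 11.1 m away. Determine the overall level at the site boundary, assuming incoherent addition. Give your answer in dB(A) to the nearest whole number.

87 dB(A)

Propagate each source to the receiver with L = L_ref − 20·log₁₀(r/r_ref), then add intensities.
compressor: 96.8 − 20·log₁₀(4.1/1.3) = 96.8 − 9.98 = 86.82 dB(A).
packaged HVAC unit: 85.7 − 20·log₁₀(11.1/1.3) = 85.7 − 18.63 = 67.07 dB(A).
Σ 10^(L/10) = 4.863e+08 → L_total = 10·log₁₀(4.863e+08) = 86.87 dB(A).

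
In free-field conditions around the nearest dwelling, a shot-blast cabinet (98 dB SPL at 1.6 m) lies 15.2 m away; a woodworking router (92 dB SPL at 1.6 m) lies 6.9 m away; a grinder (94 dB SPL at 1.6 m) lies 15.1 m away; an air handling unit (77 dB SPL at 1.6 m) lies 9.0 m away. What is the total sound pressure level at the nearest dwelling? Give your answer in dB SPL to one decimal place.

82.7 dB SPL

Apply inverse-square spreading to bring every level to the receiver, then sum 10^(L/10).
shot-blast cabinet: 98 − 20·log₁₀(15.2/1.6) = 98 − 19.55 = 78.45 dB SPL.
woodworking router: 92 − 20·log₁₀(6.9/1.6) = 92 − 12.69 = 79.31 dB SPL.
grinder: 94 − 20·log₁₀(15.1/1.6) = 94 − 19.50 = 74.50 dB SPL.
air handling unit: 77 − 20·log₁₀(9.0/1.6) = 77 − 15.00 = 62.00 dB SPL.
Σ 10^(L/10) = 1.849e+08 → L_total = 10·log₁₀(1.849e+08) = 82.67 dB SPL.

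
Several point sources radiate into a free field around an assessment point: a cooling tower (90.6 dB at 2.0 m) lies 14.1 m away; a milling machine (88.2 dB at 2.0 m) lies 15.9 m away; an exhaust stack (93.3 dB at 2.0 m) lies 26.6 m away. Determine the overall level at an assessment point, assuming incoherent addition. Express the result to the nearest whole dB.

77 dB

Propagate each source to the receiver with L = L_ref − 20·log₁₀(r/r_ref), then add intensities.
cooling tower: 90.6 − 20·log₁₀(14.1/2.0) = 90.6 − 16.96 = 73.64 dB.
milling machine: 88.2 − 20·log₁₀(15.9/2.0) = 88.2 − 18.01 = 70.19 dB.
exhaust stack: 93.3 − 20·log₁₀(26.6/2.0) = 93.3 − 22.48 = 70.82 dB.
Σ 10^(L/10) = 4.564e+07 → L_total = 10·log₁₀(4.564e+07) = 76.59 dB.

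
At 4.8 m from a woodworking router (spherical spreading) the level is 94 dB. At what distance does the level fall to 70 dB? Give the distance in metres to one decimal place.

Point-source spreading drops the level by 20·log₁₀(r₂/r₁); inverting, r₂/r₁ = 10^(ΔL/20).
r₂ = 4.8·10^((94−70)/20) = 4.8·10^(24.0/20) = 76.07 m.

76.1 m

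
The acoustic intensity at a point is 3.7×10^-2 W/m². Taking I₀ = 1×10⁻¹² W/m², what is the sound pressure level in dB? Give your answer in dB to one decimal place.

105.7 dB

Dividing by I₀ shifts the exponent by 12: I/I₀ = 3.7×10^10.
L = 10·(0.5682 + 10) = 105.68 dB.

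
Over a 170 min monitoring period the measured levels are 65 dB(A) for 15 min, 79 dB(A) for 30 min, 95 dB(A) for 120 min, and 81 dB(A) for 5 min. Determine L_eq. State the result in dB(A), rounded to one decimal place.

93.5 dB(A)

Weight each interval's intensity by its duration and average over T = 170 min:
Σ tᵢ·10^(Lᵢ/10) = 15·10^(65/10) + 30·10^(79/10) + 120·10^(95/10) + 5·10^(81/10) = 3.825e+11.
L_eq = 10·log₁₀(3.825e+11/170) = 93.52 dB(A).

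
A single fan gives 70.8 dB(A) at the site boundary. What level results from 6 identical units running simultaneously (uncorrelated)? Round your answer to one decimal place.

78.6 dB(A)

L_total = L₁ + 10·log₁₀ N for N identical incoherent sources.
L_total = 70.8 + 10·log₁₀(6) = 70.8 + 7.782 = 78.58 dB(A).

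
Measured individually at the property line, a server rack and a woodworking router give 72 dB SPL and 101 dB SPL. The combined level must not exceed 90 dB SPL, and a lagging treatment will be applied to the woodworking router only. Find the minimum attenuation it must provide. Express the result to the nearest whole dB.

The untreated sources together contribute 10^(72/10) = 1.585e+07, i.e. 72.00 dB SPL.
To meet 90 dB SPL overall, the treated woodworking router may contribute at most 10^(90/10) − 1.585e+07 = 9.842e+08, i.e. 89.93 dB SPL.
Required insertion loss = 101 − 89.93 = 11.07 dB.

11 dB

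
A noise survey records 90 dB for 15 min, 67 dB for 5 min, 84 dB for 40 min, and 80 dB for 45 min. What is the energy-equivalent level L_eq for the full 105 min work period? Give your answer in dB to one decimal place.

L_eq = 10·log₁₀[(1/T)·Σ tᵢ·10^(Lᵢ/10)] with T = 105 min.
Σ tᵢ·10^(Lᵢ/10) = 15·10^(90/10) + 5·10^(67/10) + 40·10^(84/10) + 45·10^(80/10) = 2.957e+10.
L_eq = 10·log₁₀(2.957e+10/105) = 84.50 dB.

84.5 dB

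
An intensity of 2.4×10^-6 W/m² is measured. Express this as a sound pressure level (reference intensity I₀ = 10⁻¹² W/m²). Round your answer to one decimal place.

I/I₀ = 2.4×10^-6/10⁻¹² = 2.4×10^6, and L = 10·log₁₀(I/I₀).
L = 10·(0.3802 + 6) = 63.80 dB.

63.8 dB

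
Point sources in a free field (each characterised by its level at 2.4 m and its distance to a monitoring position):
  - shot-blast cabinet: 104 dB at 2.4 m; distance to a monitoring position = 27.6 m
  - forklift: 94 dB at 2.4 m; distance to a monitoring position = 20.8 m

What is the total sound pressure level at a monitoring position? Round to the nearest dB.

Propagate each source to the receiver with L = L_ref − 20·log₁₀(r/r_ref), then add intensities.
shot-blast cabinet: 104 − 20·log₁₀(27.6/2.4) = 104 − 21.21 = 82.79 dB.
forklift: 94 − 20·log₁₀(20.8/2.4) = 94 − 18.76 = 75.24 dB.
Σ 10^(L/10) = 2.234e+08 → L_total = 10·log₁₀(2.234e+08) = 83.49 dB.

83 dB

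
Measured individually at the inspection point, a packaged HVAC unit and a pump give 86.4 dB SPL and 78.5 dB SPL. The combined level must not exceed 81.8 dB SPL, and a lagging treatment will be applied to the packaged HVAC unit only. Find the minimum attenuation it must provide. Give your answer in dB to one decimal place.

7.3 dB

Fixed contribution from the other source: Σ 10^(L/10) = 10^(78.5/10) = 7.079e+07 (78.50 dB SPL).
The limit corresponds to 10^(81.8/10) = 1.514e+08; subtracting the fixed part leaves 8.056e+07 for the packaged HVAC unit, i.e. 79.06 dB SPL.
Required insertion loss = 86.4 − 79.06 = 7.34 dB.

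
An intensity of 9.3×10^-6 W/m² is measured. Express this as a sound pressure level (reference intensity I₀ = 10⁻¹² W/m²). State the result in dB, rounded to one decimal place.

Dividing by I₀ shifts the exponent by 12: I/I₀ = 9.3×10^6.
L = 10·(0.9685 + 6) = 69.68 dB.

69.7 dB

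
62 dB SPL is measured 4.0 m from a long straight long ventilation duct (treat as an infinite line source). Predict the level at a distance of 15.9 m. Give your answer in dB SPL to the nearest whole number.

56 dB SPL

For a line source, L₂ = L₁ − 10·log₁₀(r₂/r₁).
L₂ = 62 − 10·log₁₀(15.9/4.0) = 62 − 5.993 = 56.01 dB SPL.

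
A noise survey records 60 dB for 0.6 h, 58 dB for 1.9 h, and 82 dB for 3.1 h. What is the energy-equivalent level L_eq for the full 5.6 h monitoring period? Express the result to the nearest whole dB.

The energy average is taken in the linear domain: L_eq = 10·log₁₀[(Σ tᵢ·10^(Lᵢ/10))/T], T = 5.6 h.
Σ tᵢ·10^(Lᵢ/10) = 0.6·10^(60/10) + 1.9·10^(58/10) + 3.1·10^(82/10) = 4.931e+08.
L_eq = 10·log₁₀(4.931e+08/5.6) = 79.45 dB.

79 dB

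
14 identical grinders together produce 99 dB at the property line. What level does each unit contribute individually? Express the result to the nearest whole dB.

14 equal contributions raise the level by 10·log₁₀ 14 = 11.461 dB, so each unit alone gives 99 − 11.461.

88 dB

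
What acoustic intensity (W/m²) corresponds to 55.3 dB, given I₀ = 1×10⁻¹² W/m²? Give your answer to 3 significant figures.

I = I₀·10^(L/10) = 10⁻¹² × 10^(55.3/10) = 10^(-6.470).

3.39e-07 W/m²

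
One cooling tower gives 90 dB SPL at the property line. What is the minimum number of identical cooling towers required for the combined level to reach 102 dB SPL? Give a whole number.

Need L₁ + 10·log₁₀ N ≥ 102, i.e. log₁₀ N ≥ 1.20.
N ≥ 10^(12.0/10) = 15.849, so N = 16.

16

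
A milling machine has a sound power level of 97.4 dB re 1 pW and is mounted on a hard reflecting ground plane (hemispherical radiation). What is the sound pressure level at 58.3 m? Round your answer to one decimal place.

54.1 dB

L_p = L_w − 10·log₁₀(2π·r²) with r = 58.3 m.
2π·r² = 2.136e+04 m², 10·log₁₀ of that is 43.295 dB.
L_p = 97.4 − 43.295 = 54.10 dB.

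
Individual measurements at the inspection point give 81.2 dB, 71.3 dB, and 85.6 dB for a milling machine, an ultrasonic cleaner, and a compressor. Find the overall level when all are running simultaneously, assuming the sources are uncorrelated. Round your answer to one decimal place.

For uncorrelated sources the intensities add, so convert each level to linear form, sum, and take 10·log₁₀ of the total.
Σ 10^(L/10) = 10^(81.2/10) + 10^(71.3/10) + 10^(85.6/10) = 5.084e+08.
L_total = 10·log₁₀(5.084e+08) = 87.06 dB.

87.1 dB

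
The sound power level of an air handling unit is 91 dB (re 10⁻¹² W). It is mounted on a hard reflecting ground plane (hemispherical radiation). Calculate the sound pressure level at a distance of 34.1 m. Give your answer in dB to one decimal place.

L_p = L_w − 10·log₁₀(2π·r²) with r = 34.1 m.
2π·r² = 7306 m², 10·log₁₀ of that is 38.637 dB.
L_p = 91 − 38.637 = 52.36 dB.

52.4 dB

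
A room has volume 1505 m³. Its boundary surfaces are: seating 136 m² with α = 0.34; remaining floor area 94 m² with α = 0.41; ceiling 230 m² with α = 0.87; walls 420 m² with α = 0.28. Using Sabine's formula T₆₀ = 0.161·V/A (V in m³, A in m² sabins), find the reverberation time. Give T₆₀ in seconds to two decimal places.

0.60 s

Total absorption A = 136·0.34 + 94·0.41 + 230·0.87 + 420·0.28 = 402.48 m² sabins.
T₆₀ = 0.161 × 1505 / 402.48 = 0.602 s.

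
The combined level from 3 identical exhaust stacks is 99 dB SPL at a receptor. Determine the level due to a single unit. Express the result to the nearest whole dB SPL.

3 equal contributions raise the level by 10·log₁₀ 3 = 4.771 dB, so each unit alone gives 99 − 4.771.

94 dB SPL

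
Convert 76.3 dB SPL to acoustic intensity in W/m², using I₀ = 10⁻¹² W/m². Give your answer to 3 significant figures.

I = I₀·10^(L/10) = 10⁻¹² × 10^(76.3/10) = 10^(-4.370).

4.27e-05 W/m²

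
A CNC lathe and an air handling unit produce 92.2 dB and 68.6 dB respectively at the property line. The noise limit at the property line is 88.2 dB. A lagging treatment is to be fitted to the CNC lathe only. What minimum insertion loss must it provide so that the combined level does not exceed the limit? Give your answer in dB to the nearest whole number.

Fixed contribution from the other source: Σ 10^(L/10) = 10^(68.6/10) = 7.244e+06 (68.60 dB).
The limit corresponds to 10^(88.2/10) = 6.607e+08; subtracting the fixed part leaves 6.534e+08 for the CNC lathe, i.e. 88.15 dB.
So the CNC lathe must be reduced from 92.2 to 88.15 dB: IL = 4.05 dB.

4 dB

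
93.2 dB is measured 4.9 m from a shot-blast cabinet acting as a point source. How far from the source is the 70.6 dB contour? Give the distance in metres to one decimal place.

66.1 m

The 22.6 dB drop corresponds to a distance ratio of 10^(22.6/20) for a point source.
r₂ = 4.9·10^((93.2−70.6)/20) = 4.9·10^(22.6/20) = 66.10 m.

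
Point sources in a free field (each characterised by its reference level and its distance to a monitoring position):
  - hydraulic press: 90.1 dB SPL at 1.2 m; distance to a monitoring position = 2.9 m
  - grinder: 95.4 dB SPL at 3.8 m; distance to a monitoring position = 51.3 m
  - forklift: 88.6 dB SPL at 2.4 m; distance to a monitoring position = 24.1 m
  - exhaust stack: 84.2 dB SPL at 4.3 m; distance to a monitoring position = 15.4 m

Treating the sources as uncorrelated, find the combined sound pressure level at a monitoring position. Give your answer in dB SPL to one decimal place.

83.5 dB SPL

Propagate each source to the receiver with L = L_ref − 20·log₁₀(r/r_ref), then add intensities.
hydraulic press: 90.1 − 20·log₁₀(2.9/1.2) = 90.1 − 7.66 = 82.44 dB SPL.
grinder: 95.4 − 20·log₁₀(51.3/3.8) = 95.4 − 22.61 = 72.79 dB SPL.
forklift: 88.6 − 20·log₁₀(24.1/2.4) = 88.6 − 20.04 = 68.56 dB SPL.
exhaust stack: 84.2 − 20·log₁₀(15.4/4.3) = 84.2 − 11.08 = 73.12 dB SPL.
Σ 10^(L/10) = 2.219e+08 → L_total = 10·log₁₀(2.219e+08) = 83.46 dB SPL.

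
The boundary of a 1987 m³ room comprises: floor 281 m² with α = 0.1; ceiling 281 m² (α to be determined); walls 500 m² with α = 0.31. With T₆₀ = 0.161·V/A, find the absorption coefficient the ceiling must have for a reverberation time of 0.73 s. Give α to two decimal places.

From T₆₀ = 0.161·V/A, the target T₆₀ = 0.73 s needs A = 0.161·1987/0.73 = 438.23 m².
Absorption from the other surfaces = 281·0.1 + 500·0.31 = 183.10 m², so the ceiling must supply 255.13 m² over 281 m².
α = 255.13/281 = 0.908.

0.91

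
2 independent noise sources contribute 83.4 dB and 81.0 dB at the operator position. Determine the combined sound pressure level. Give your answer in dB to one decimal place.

85.4 dB

Incoherent sources combine by intensity addition: L_total = 10·log₁₀(Σ 10^(L_i/10)).
Σ 10^(L/10) = 10^(83.4/10) + 10^(81.0/10) = 3.447e+08.
L_total = 10·log₁₀(3.447e+08) = 85.37 dB.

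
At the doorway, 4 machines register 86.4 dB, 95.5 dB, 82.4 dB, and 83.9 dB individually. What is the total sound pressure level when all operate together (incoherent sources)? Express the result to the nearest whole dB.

96 dB

For uncorrelated sources the intensities add, so convert each level to linear form, sum, and take 10·log₁₀ of the total.
Σ 10^(L/10) = 10^(86.4/10) + 10^(95.5/10) + 10^(82.4/10) + 10^(83.9/10) = 4.404e+09.
L_total = 10·log₁₀(4.404e+09) = 96.44 dB.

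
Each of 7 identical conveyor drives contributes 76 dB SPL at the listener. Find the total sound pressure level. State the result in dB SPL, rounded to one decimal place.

84.5 dB SPL

N identical incoherent sources raise the level by 10·log₁₀ N.
L_total = 76 + 10·log₁₀(7) = 76 + 8.451 = 84.45 dB SPL.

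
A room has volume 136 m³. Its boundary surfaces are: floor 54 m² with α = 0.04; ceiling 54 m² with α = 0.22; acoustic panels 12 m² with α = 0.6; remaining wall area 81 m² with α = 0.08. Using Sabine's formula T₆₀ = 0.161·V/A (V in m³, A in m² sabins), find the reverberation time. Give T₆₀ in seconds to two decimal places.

0.79 s

A = Σ Sᵢαᵢ = 54·0.04 + 54·0.22 + 12·0.6 + 81·0.08 = 27.72 m².
T₆₀ = 0.161·V/A = 0.161·136/27.72 = 0.790 s.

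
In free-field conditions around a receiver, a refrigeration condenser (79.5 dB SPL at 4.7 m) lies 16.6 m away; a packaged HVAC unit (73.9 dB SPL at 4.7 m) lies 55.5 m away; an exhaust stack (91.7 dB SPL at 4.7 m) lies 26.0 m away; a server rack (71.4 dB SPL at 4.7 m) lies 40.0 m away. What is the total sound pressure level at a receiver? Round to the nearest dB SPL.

Apply inverse-square spreading to bring every level to the receiver, then sum 10^(L/10).
refrigeration condenser: 79.5 − 20·log₁₀(16.6/4.7) = 79.5 − 10.96 = 68.54 dB SPL.
packaged HVAC unit: 73.9 − 20·log₁₀(55.5/4.7) = 73.9 − 21.44 = 52.46 dB SPL.
exhaust stack: 91.7 − 20·log₁₀(26.0/4.7) = 91.7 − 14.86 = 76.84 dB SPL.
server rack: 71.4 − 20·log₁₀(40.0/4.7) = 71.4 − 18.60 = 52.80 dB SPL.
Σ 10^(L/10) = 5.584e+07 → L_total = 10·log₁₀(5.584e+07) = 77.47 dB SPL.

77 dB SPL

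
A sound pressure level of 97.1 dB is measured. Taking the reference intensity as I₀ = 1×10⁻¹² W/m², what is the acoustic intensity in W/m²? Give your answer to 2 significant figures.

I/I₀ = 10^(97.1/10) = 5.129e+09, so I = 5.129e+09 × 10⁻¹² W/m².

0.0051 W/m²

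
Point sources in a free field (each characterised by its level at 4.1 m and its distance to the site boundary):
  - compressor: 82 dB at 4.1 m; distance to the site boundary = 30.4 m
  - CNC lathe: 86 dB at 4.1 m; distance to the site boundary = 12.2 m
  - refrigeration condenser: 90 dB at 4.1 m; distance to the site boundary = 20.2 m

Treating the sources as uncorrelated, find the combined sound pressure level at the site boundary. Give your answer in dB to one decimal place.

79.5 dB

Propagate each source to the receiver with L = L_ref − 20·log₁₀(r/r_ref), then add intensities.
compressor: 82 − 20·log₁₀(30.4/4.1) = 82 − 17.40 = 64.60 dB.
CNC lathe: 86 − 20·log₁₀(12.2/4.1) = 86 − 9.47 = 76.53 dB.
refrigeration condenser: 90 − 20·log₁₀(20.2/4.1) = 90 − 13.85 = 76.15 dB.
Σ 10^(L/10) = 8.904e+07 → L_total = 10·log₁₀(8.904e+07) = 79.50 dB.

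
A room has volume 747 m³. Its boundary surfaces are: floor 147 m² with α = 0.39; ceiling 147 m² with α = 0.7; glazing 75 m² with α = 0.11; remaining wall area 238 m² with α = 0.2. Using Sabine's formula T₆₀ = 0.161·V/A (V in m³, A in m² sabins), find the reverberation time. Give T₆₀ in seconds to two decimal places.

0.56 s

A = Σ Sᵢαᵢ = 147·0.39 + 147·0.7 + 75·0.11 + 238·0.2 = 216.08 m².
T₆₀ = 0.161 × 747 / 216.08 = 0.557 s.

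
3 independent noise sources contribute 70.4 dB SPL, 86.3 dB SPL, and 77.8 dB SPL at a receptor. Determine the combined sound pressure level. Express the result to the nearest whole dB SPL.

87 dB SPL

For uncorrelated sources the intensities add, so convert each level to linear form, sum, and take 10·log₁₀ of the total.
Σ 10^(L/10) = 10^(70.4/10) + 10^(86.3/10) + 10^(77.8/10) = 4.978e+08.
L_total = 10·log₁₀(4.978e+08) = 86.97 dB SPL.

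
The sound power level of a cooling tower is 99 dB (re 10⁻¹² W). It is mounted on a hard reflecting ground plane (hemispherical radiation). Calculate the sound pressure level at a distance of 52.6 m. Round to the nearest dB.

The power spreads over a hemisphere of area 2π·r², so L_p = L_w − 10·log₁₀(2π·r²).
2π·r² = 1.738e+04 m², 10·log₁₀ of that is 42.402 dB.
L_p = 99 − 42.402 = 56.60 dB.

57 dB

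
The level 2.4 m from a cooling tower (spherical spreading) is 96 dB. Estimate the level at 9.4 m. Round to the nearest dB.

Spherical spreading from a point source gives a 20·log₁₀(r₂/r₁) drop.
L₂ = 96 − 20·log₁₀(9.4/2.4) = 96 − 11.858 = 84.14 dB.

84 dB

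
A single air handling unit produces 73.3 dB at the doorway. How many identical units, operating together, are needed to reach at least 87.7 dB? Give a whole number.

Need L₁ + 10·log₁₀ N ≥ 87.7, i.e. log₁₀ N ≥ 1.44.
N ≥ 10^(14.4/10) = 27.542, so N = 28.

28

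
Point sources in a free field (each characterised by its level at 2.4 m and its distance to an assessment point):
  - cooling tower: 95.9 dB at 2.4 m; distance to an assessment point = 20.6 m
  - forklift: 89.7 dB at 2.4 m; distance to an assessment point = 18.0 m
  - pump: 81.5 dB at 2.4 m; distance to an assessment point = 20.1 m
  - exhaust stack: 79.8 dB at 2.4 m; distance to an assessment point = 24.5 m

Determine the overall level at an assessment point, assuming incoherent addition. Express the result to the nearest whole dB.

79 dB

Apply inverse-square spreading to bring every level to the receiver, then sum 10^(L/10).
cooling tower: 95.9 − 20·log₁₀(20.6/2.4) = 95.9 − 18.67 = 77.23 dB.
forklift: 89.7 − 20·log₁₀(18.0/2.4) = 89.7 − 17.50 = 72.20 dB.
pump: 81.5 − 20·log₁₀(20.1/2.4) = 81.5 − 18.46 = 63.04 dB.
exhaust stack: 79.8 − 20·log₁₀(24.5/2.4) = 79.8 − 20.18 = 59.62 dB.
Σ 10^(L/10) = 7.233e+07 → L_total = 10·log₁₀(7.233e+07) = 78.59 dB.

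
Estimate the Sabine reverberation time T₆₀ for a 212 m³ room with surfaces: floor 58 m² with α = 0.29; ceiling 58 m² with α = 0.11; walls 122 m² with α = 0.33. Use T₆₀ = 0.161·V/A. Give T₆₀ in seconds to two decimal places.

0.54 s

Total absorption A = 58·0.29 + 58·0.11 + 122·0.33 = 63.46 m² sabins.
T₆₀ = 0.161·V/A = 0.161·212/63.46 = 0.538 s.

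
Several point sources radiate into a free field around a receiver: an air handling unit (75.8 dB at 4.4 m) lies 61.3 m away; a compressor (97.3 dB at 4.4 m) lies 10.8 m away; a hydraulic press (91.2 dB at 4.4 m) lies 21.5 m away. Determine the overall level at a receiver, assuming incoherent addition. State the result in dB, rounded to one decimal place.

89.8 dB

Propagate each source to the receiver with L = L_ref − 20·log₁₀(r/r_ref), then add intensities.
air handling unit: 75.8 − 20·log₁₀(61.3/4.4) = 75.8 − 22.88 = 52.92 dB.
compressor: 97.3 − 20·log₁₀(10.8/4.4) = 97.3 − 7.80 = 89.50 dB.
hydraulic press: 91.2 − 20·log₁₀(21.5/4.4) = 91.2 − 13.78 = 77.42 dB.
Σ 10^(L/10) = 9.468e+08 → L_total = 10·log₁₀(9.468e+08) = 89.76 dB.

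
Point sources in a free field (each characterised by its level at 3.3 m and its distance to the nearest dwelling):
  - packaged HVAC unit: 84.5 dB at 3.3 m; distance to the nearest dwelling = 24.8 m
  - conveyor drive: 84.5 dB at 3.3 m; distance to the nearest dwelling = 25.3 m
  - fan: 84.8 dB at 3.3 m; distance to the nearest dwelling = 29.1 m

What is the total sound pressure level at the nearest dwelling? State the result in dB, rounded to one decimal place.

First find each source's level at the receiver (point-source: −20·log₁₀(r/r_ref)), then combine on an intensity basis.
packaged HVAC unit: 84.5 − 20·log₁₀(24.8/3.3) = 84.5 − 17.52 = 66.98 dB.
conveyor drive: 84.5 − 20·log₁₀(25.3/3.3) = 84.5 − 17.69 = 66.81 dB.
fan: 84.8 − 20·log₁₀(29.1/3.3) = 84.8 − 18.91 = 65.89 dB.
Σ 10^(L/10) = 1.367e+07 → L_total = 10·log₁₀(1.367e+07) = 71.36 dB.

71.4 dB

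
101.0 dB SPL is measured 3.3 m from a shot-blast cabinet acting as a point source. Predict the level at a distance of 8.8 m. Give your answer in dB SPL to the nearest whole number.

92 dB SPL

Point-source attenuation: ΔL = 20·log₁₀(r₂/r₁) = 20·log₁₀(8.8/3.3) = 8.519 dB.
L₂ = 101.0 − 20·log₁₀(8.8/3.3) = 101.0 − 8.519 = 92.48 dB SPL.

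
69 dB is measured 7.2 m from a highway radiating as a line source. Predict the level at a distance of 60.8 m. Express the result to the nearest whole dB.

60 dB

Line-source attenuation: ΔL = 10·log₁₀(r₂/r₁) = 10·log₁₀(60.8/7.2) = 9.266 dB.
L₂ = 69 − 10·log₁₀(60.8/7.2) = 69 − 9.266 = 59.73 dB.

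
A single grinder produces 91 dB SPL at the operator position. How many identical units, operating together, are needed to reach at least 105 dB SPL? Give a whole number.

Need L₁ + 10·log₁₀ N ≥ 105, i.e. log₁₀ N ≥ 1.40.
N ≥ 10^(14.0/10) = 25.119, so N = 26.

26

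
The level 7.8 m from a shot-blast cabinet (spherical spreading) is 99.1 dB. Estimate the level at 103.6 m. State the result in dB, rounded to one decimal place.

76.6 dB

Spherical spreading from a point source gives a 20·log₁₀(r₂/r₁) drop.
L₂ = 99.1 − 20·log₁₀(103.6/7.8) = 99.1 − 22.465 = 76.63 dB.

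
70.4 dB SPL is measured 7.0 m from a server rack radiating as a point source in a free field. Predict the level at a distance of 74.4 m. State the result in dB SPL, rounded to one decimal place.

Point-source attenuation: ΔL = 20·log₁₀(r₂/r₁) = 20·log₁₀(74.4/7.0) = 20.529 dB.
L₂ = 70.4 − 20·log₁₀(74.4/7.0) = 70.4 − 20.529 = 49.87 dB SPL.

49.9 dB SPL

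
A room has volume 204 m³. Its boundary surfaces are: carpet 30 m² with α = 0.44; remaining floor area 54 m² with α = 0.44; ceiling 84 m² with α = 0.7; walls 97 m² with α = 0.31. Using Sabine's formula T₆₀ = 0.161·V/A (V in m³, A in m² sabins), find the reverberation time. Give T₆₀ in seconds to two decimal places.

0.26 s

Summing Sᵢαᵢ: 30·0.44 + 54·0.44 + 84·0.7 + 97·0.31 = 125.83 m².
T₆₀ = 0.161·V/A = 0.161·204/125.83 = 0.261 s.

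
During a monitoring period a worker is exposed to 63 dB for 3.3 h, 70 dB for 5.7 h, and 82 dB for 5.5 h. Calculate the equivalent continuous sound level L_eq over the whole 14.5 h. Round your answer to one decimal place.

78.1 dB

Weight each interval's intensity by its duration and average over T = 14.5 h:
Σ tᵢ·10^(Lᵢ/10) = 3.3·10^(63/10) + 5.7·10^(70/10) + 5.5·10^(82/10) = 9.353e+08.
L_eq = 10·log₁₀(9.353e+08/14.5) = 78.10 dB.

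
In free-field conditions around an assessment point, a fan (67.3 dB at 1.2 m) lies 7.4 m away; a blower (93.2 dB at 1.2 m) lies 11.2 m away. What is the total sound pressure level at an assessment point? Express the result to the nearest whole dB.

Propagate each source to the receiver with L = L_ref − 20·log₁₀(r/r_ref), then add intensities.
fan: 67.3 − 20·log₁₀(7.4/1.2) = 67.3 − 15.80 = 51.50 dB.
blower: 93.2 − 20·log₁₀(11.2/1.2) = 93.2 − 19.40 = 73.80 dB.
Σ 10^(L/10) = 2.413e+07 → L_total = 10·log₁₀(2.413e+07) = 73.82 dB.

74 dB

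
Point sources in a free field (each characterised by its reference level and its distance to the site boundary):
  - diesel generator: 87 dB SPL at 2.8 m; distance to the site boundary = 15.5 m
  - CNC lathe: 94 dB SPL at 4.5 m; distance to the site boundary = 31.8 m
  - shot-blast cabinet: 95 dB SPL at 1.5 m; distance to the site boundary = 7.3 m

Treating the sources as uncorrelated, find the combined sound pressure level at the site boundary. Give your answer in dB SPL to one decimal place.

83.0 dB SPL

Apply inverse-square spreading to bring every level to the receiver, then sum 10^(L/10).
diesel generator: 87 − 20·log₁₀(15.5/2.8) = 87 − 14.86 = 72.14 dB SPL.
CNC lathe: 94 − 20·log₁₀(31.8/4.5) = 94 − 16.98 = 77.02 dB SPL.
shot-blast cabinet: 95 − 20·log₁₀(7.3/1.5) = 95 − 13.74 = 81.26 dB SPL.
Σ 10^(L/10) = 2.002e+08 → L_total = 10·log₁₀(2.002e+08) = 83.01 dB SPL.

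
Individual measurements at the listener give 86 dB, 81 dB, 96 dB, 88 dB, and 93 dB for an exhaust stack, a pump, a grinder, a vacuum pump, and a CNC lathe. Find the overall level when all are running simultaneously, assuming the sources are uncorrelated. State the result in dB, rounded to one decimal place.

98.5 dB

For uncorrelated sources the intensities add, so convert each level to linear form, sum, and take 10·log₁₀ of the total.
Σ 10^(L/10) = 10^(86/10) + 10^(81/10) + 10^(96/10) + 10^(88/10) + 10^(93/10) = 7.131e+09.
L_total = 10·log₁₀(7.131e+09) = 98.53 dB.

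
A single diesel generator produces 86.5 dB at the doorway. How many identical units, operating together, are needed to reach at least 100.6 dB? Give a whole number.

The shortfall is 100.6 − 86.5 = 14.1 dB, and N units add 10·log₁₀ N, so need 10·log₁₀ N ≥ 14.1.
N ≥ 10^(14.1/10) = 25.704, so N = 26.

26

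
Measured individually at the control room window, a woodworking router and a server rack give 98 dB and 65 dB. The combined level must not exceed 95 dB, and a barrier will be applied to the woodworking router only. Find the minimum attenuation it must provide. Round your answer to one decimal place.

Fixed contribution from the other source: Σ 10^(L/10) = 10^(65/10) = 3.162e+06 (65.00 dB).
To meet 95 dB overall, the treated woodworking router may contribute at most 10^(95/10) − 3.162e+06 = 3.159e+09, i.e. 95.00 dB.
Required insertion loss = 98 − 95.00 = 3.00 dB.

3.0 dB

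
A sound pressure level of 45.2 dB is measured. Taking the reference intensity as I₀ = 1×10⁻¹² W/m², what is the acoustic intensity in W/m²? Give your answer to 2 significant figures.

I = I₀·10^(L/10) = 10⁻¹² × 10^(45.2/10) = 10^(-7.480).

3.3e-08 W/m²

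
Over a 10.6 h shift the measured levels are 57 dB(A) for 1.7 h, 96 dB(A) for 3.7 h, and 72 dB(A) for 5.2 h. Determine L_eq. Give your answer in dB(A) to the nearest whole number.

L_eq = 10·log₁₀[(1/T)·Σ tᵢ·10^(Lᵢ/10)] with T = 10.6 h.
Σ tᵢ·10^(Lᵢ/10) = 1.7·10^(57/10) + 3.7·10^(96/10) + 5.2·10^(72/10) = 1.481e+10.
L_eq = 10·log₁₀(1.481e+10/10.6) = 91.45 dB(A).

91 dB(A)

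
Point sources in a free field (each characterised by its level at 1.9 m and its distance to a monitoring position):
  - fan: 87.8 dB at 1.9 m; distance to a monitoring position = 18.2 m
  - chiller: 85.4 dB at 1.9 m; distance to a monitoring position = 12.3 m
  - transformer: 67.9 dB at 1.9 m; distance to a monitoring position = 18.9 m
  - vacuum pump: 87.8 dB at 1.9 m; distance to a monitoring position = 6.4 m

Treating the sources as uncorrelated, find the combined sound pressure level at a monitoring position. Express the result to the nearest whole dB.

Propagate each source to the receiver with L = L_ref − 20·log₁₀(r/r_ref), then add intensities.
fan: 87.8 − 20·log₁₀(18.2/1.9) = 87.8 − 19.63 = 68.17 dB.
chiller: 85.4 − 20·log₁₀(12.3/1.9) = 85.4 − 16.22 = 69.18 dB.
transformer: 67.9 − 20·log₁₀(18.9/1.9) = 67.9 − 19.95 = 47.95 dB.
vacuum pump: 87.8 − 20·log₁₀(6.4/1.9) = 87.8 − 10.55 = 77.25 dB.
Σ 10^(L/10) = 6.801e+07 → L_total = 10·log₁₀(6.801e+07) = 78.33 dB.

78 dB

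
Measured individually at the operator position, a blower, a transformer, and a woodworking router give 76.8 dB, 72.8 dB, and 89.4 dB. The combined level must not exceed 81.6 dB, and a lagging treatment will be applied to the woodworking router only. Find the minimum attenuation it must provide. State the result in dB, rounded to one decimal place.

10.5 dB

Fixed contribution from the other sources: Σ 10^(L/10) = 10^(76.8/10) + 10^(72.8/10) = 6.692e+07 (78.26 dB).
The limit corresponds to 10^(81.6/10) = 1.445e+08; subtracting the fixed part leaves 7.763e+07 for the woodworking router, i.e. 78.90 dB.
So the woodworking router must be reduced from 89.4 to 78.90 dB: IL = 10.50 dB.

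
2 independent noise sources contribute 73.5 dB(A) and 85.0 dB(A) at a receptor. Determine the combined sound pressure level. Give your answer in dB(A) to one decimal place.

Incoherent sources combine by intensity addition: L_total = 10·log₁₀(Σ 10^(L_i/10)).
Σ 10^(L/10) = 10^(73.5/10) + 10^(85.0/10) = 3.386e+08.
L_total = 10·log₁₀(3.386e+08) = 85.30 dB(A).

85.3 dB(A)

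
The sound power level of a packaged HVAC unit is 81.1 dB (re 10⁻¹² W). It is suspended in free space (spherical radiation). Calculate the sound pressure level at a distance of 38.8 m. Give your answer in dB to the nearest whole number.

The power spreads over a sphere of area 4π·r², so L_p = L_w − 10·log₁₀(4π·r²).
4π·r² = 1.892e+04 m², 10·log₁₀ of that is 42.769 dB.
L_p = 81.1 − 42.769 = 38.33 dB.

38 dB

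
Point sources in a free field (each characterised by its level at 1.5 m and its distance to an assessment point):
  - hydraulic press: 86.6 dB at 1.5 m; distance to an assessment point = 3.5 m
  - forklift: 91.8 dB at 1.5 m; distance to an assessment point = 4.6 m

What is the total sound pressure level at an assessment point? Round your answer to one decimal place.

Propagate each source to the receiver with L = L_ref − 20·log₁₀(r/r_ref), then add intensities.
hydraulic press: 86.6 − 20·log₁₀(3.5/1.5) = 86.6 − 7.36 = 79.24 dB.
forklift: 91.8 − 20·log₁₀(4.6/1.5) = 91.8 − 9.73 = 82.07 dB.
Σ 10^(L/10) = 2.449e+08 → L_total = 10·log₁₀(2.449e+08) = 83.89 dB.

83.9 dB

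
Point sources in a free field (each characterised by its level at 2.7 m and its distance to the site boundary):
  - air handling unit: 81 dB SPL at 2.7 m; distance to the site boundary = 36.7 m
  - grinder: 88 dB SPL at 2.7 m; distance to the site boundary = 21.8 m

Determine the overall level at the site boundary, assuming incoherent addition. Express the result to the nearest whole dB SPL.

70 dB SPL

Apply inverse-square spreading to bring every level to the receiver, then sum 10^(L/10).
air handling unit: 81 − 20·log₁₀(36.7/2.7) = 81 − 22.67 = 58.33 dB SPL.
grinder: 88 − 20·log₁₀(21.8/2.7) = 88 − 18.14 = 69.86 dB SPL.
Σ 10^(L/10) = 1.036e+07 → L_total = 10·log₁₀(1.036e+07) = 70.15 dB SPL.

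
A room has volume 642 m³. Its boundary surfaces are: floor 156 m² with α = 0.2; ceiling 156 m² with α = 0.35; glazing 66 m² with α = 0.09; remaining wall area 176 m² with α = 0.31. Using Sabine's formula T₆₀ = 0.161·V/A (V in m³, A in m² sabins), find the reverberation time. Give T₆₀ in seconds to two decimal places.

Summing Sᵢαᵢ: 156·0.2 + 156·0.35 + 66·0.09 + 176·0.31 = 146.30 m².
T₆₀ = 0.161·V/A = 0.161·642/146.30 = 0.707 s.

0.71 s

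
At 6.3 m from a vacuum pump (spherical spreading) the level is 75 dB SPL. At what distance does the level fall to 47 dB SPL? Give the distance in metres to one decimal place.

Point-source spreading drops the level by 20·log₁₀(r₂/r₁); inverting, r₂/r₁ = 10^(ΔL/20).
r₂ = 6.3·10^((75−47)/20) = 6.3·10^(28.0/20) = 158.25 m.

158.2 m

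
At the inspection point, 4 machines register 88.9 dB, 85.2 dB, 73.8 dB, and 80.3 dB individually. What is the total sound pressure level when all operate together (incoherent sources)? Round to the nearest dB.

Incoherent sources combine by intensity addition: L_total = 10·log₁₀(Σ 10^(L_i/10)).
Σ 10^(L/10) = 10^(88.9/10) + 10^(85.2/10) + 10^(73.8/10) + 10^(80.3/10) = 1.239e+09.
L_total = 10·log₁₀(1.239e+09) = 90.93 dB.

91 dB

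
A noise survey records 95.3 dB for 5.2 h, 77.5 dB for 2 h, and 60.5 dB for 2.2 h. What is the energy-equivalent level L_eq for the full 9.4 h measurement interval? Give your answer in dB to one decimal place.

The energy average is taken in the linear domain: L_eq = 10·log₁₀[(Σ tᵢ·10^(Lᵢ/10))/T], T = 9.4 h.
Σ tᵢ·10^(Lᵢ/10) = 5.2·10^(95.3/10) + 2·10^(77.5/10) + 2.2·10^(60.5/10) = 1.773e+10.
L_eq = 10·log₁₀(1.773e+10/9.4) = 92.76 dB.

92.8 dB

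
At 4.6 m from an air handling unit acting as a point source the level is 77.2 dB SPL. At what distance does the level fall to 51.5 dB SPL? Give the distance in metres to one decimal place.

The 25.7 dB drop corresponds to a distance ratio of 10^(25.7/20) for a point source.
r₂ = 4.6·10^((77.2−51.5)/20) = 4.6·10^(25.7/20) = 88.67 m.

88.7 m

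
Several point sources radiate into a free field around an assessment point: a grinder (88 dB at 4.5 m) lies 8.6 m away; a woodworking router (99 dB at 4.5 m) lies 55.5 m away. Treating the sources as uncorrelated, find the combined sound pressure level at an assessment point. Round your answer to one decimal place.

Apply inverse-square spreading to bring every level to the receiver, then sum 10^(L/10).
grinder: 88 − 20·log₁₀(8.6/4.5) = 88 − 5.63 = 82.37 dB.
woodworking router: 99 − 20·log₁₀(55.5/4.5) = 99 − 21.82 = 77.18 dB.
Σ 10^(L/10) = 2.250e+08 → L_total = 10·log₁₀(2.250e+08) = 83.52 dB.

83.5 dB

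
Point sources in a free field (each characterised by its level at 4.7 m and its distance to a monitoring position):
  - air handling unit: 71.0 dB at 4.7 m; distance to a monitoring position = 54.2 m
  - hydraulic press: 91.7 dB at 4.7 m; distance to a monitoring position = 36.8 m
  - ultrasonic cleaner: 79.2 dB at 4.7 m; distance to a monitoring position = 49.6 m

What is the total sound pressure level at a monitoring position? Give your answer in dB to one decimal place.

74.0 dB

First find each source's level at the receiver (point-source: −20·log₁₀(r/r_ref)), then combine on an intensity basis.
air handling unit: 71.0 − 20·log₁₀(54.2/4.7) = 71.0 − 21.24 = 49.76 dB.
hydraulic press: 91.7 − 20·log₁₀(36.8/4.7) = 91.7 − 17.87 = 73.83 dB.
ultrasonic cleaner: 79.2 − 20·log₁₀(49.6/4.7) = 79.2 − 20.47 = 58.73 dB.
Σ 10^(L/10) = 2.497e+07 → L_total = 10·log₁₀(2.497e+07) = 73.97 dB.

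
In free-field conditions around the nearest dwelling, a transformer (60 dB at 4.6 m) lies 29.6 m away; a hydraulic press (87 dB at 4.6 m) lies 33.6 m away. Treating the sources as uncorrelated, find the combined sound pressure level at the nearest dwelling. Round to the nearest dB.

Apply inverse-square spreading to bring every level to the receiver, then sum 10^(L/10).
transformer: 60 − 20·log₁₀(29.6/4.6) = 60 − 16.17 = 43.83 dB.
hydraulic press: 87 − 20·log₁₀(33.6/4.6) = 87 − 17.27 = 69.73 dB.
Σ 10^(L/10) = 9.418e+06 → L_total = 10·log₁₀(9.418e+06) = 69.74 dB.

70 dB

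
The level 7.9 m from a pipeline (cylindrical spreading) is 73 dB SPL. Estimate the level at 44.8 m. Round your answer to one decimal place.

Line-source attenuation: ΔL = 10·log₁₀(r₂/r₁) = 10·log₁₀(44.8/7.9) = 7.537 dB.
L₂ = 73 − 10·log₁₀(44.8/7.9) = 73 − 7.537 = 65.46 dB SPL.

65.5 dB SPL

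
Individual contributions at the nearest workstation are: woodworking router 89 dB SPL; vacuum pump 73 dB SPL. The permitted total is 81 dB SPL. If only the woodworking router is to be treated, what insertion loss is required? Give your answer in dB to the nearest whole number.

9 dB

The untreated sources together contribute 10^(73/10) = 1.995e+07, i.e. 73.00 dB SPL.
To meet 81 dB SPL overall, the treated woodworking router may contribute at most 10^(81/10) − 1.995e+07 = 1.059e+08, i.e. 80.25 dB SPL.
Required insertion loss = 89 − 80.25 = 8.75 dB.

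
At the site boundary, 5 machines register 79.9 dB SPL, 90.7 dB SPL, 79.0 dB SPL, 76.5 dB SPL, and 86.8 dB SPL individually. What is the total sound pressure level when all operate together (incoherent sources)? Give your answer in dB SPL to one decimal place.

92.7 dB SPL

For uncorrelated sources the intensities add, so convert each level to linear form, sum, and take 10·log₁₀ of the total.
Σ 10^(L/10) = 10^(79.9/10) + 10^(90.7/10) + 10^(79.0/10) + 10^(76.5/10) + 10^(86.8/10) = 1.875e+09.
L_total = 10·log₁₀(1.875e+09) = 92.73 dB SPL.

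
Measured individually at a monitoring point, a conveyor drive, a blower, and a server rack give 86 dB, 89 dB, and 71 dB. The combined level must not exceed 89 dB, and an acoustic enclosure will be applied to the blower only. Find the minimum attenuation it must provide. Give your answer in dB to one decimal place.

Fixed contribution from the other sources: Σ 10^(L/10) = 10^(86/10) + 10^(71/10) = 4.107e+08 (86.14 dB).
The limit corresponds to 10^(89/10) = 7.943e+08; subtracting the fixed part leaves 3.836e+08 for the blower, i.e. 85.84 dB.
Required insertion loss = 89 − 85.84 = 3.16 dB.

3.2 dB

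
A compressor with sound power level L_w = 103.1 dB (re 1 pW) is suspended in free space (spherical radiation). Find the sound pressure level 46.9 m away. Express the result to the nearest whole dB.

Free-field spherical radiation: L_p = L_w − 10·log₁₀(4π·r²), r = 46.9 m.
4π·r² = 2.764e+04 m², 10·log₁₀ of that is 44.416 dB.
L_p = 103.1 − 44.416 = 58.68 dB.

59 dB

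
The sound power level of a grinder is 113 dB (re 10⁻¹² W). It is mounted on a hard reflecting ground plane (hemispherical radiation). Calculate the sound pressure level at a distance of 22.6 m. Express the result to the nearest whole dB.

78 dB

Free-field hemispherical radiation: L_p = L_w − 10·log₁₀(2π·r²), r = 22.6 m.
2π·r² = 3209 m², 10·log₁₀ of that is 35.064 dB.
L_p = 113 − 35.064 = 77.94 dB.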